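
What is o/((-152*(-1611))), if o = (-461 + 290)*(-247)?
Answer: 247/1432 ≈ 0.17249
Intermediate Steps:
o = 42237 (o = -171*(-247) = 42237)
o/((-152*(-1611))) = 42237/((-152*(-1611))) = 42237/244872 = 42237*(1/244872) = 247/1432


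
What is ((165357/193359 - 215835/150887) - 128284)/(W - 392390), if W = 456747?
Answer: -1247582864307026/625879535676527 ≈ -1.9933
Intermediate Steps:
((165357/193359 - 215835/150887) - 128284)/(W - 392390) = ((165357/193359 - 215835/150887) - 128284)/(456747 - 392390) = ((165357*(1/193359) - 215835*1/150887) - 128284)/64357 = ((55119/64453 - 215835/150887) - 128284)*(1/64357) = (-5594472702/9725119811 - 128284)*(1/64357) = -1247582864307026/9725119811*1/64357 = -1247582864307026/625879535676527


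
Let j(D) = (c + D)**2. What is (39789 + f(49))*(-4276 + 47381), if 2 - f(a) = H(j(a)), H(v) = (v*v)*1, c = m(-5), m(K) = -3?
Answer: -191285549825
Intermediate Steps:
c = -3
j(D) = (-3 + D)**2
H(v) = v**2 (H(v) = v**2*1 = v**2)
f(a) = 2 - (-3 + a)**4 (f(a) = 2 - ((-3 + a)**2)**2 = 2 - (-3 + a)**4)
(39789 + f(49))*(-4276 + 47381) = (39789 + (2 - (-3 + 49)**4))*(-4276 + 47381) = (39789 + (2 - 1*46**4))*43105 = (39789 + (2 - 1*4477456))*43105 = (39789 + (2 - 4477456))*43105 = (39789 - 4477454)*43105 = -4437665*43105 = -191285549825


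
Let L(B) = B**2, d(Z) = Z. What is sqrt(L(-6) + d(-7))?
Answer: sqrt(29) ≈ 5.3852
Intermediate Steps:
sqrt(L(-6) + d(-7)) = sqrt((-6)**2 - 7) = sqrt(36 - 7) = sqrt(29)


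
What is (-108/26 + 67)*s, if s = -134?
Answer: -109478/13 ≈ -8421.4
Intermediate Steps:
(-108/26 + 67)*s = (-108/26 + 67)*(-134) = (-108*1/26 + 67)*(-134) = (-54/13 + 67)*(-134) = (817/13)*(-134) = -109478/13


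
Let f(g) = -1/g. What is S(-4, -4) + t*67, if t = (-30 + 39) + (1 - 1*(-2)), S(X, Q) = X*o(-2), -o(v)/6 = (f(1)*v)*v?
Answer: 708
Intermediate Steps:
o(v) = 6*v² (o(v) = -6*(-1/1)*v*v = -6*(-1*1)*v*v = -6*(-v)*v = -(-6)*v² = 6*v²)
S(X, Q) = 24*X (S(X, Q) = X*(6*(-2)²) = X*(6*4) = X*24 = 24*X)
t = 12 (t = 9 + (1 + 2) = 9 + 3 = 12)
S(-4, -4) + t*67 = 24*(-4) + 12*67 = -96 + 804 = 708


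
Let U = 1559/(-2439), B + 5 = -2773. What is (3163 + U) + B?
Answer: 937456/2439 ≈ 384.36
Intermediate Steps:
B = -2778 (B = -5 - 2773 = -2778)
U = -1559/2439 (U = 1559*(-1/2439) = -1559/2439 ≈ -0.63920)
(3163 + U) + B = (3163 - 1559/2439) - 2778 = 7712998/2439 - 2778 = 937456/2439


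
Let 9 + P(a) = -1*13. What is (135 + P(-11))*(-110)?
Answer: -12430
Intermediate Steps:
P(a) = -22 (P(a) = -9 - 1*13 = -9 - 13 = -22)
(135 + P(-11))*(-110) = (135 - 22)*(-110) = 113*(-110) = -12430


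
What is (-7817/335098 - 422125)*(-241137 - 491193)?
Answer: 51795229676948055/167549 ≈ 3.0913e+11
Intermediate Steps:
(-7817/335098 - 422125)*(-241137 - 491193) = (-7817*1/335098 - 422125)*(-732330) = (-7817/335098 - 422125)*(-732330) = -141453251067/335098*(-732330) = 51795229676948055/167549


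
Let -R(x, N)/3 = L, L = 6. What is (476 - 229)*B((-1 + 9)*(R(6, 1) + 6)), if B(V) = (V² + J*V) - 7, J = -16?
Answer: 2654015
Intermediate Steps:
R(x, N) = -18 (R(x, N) = -3*6 = -18)
B(V) = -7 + V² - 16*V (B(V) = (V² - 16*V) - 7 = -7 + V² - 16*V)
(476 - 229)*B((-1 + 9)*(R(6, 1) + 6)) = (476 - 229)*(-7 + ((-1 + 9)*(-18 + 6))² - 16*(-1 + 9)*(-18 + 6)) = 247*(-7 + (8*(-12))² - 128*(-12)) = 247*(-7 + (-96)² - 16*(-96)) = 247*(-7 + 9216 + 1536) = 247*10745 = 2654015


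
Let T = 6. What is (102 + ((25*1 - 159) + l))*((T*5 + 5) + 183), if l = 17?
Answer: -3270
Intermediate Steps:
(102 + ((25*1 - 159) + l))*((T*5 + 5) + 183) = (102 + ((25*1 - 159) + 17))*((6*5 + 5) + 183) = (102 + ((25 - 159) + 17))*((30 + 5) + 183) = (102 + (-134 + 17))*(35 + 183) = (102 - 117)*218 = -15*218 = -3270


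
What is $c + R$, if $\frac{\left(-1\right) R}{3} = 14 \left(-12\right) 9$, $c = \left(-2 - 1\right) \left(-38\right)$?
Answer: $4650$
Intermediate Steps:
$c = 114$ ($c = \left(-2 - 1\right) \left(-38\right) = \left(-3\right) \left(-38\right) = 114$)
$R = 4536$ ($R = - 3 \cdot 14 \left(-12\right) 9 = - 3 \left(\left(-168\right) 9\right) = \left(-3\right) \left(-1512\right) = 4536$)
$c + R = 114 + 4536 = 4650$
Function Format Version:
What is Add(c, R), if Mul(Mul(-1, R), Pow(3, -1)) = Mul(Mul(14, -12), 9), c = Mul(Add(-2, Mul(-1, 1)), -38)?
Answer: 4650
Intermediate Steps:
c = 114 (c = Mul(Add(-2, -1), -38) = Mul(-3, -38) = 114)
R = 4536 (R = Mul(-3, Mul(Mul(14, -12), 9)) = Mul(-3, Mul(-168, 9)) = Mul(-3, -1512) = 4536)
Add(c, R) = Add(114, 4536) = 4650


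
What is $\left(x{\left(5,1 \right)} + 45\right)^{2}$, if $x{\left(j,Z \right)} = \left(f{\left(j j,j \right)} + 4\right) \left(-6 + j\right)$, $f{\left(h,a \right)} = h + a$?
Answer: $121$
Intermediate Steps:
$f{\left(h,a \right)} = a + h$
$x{\left(j,Z \right)} = \left(-6 + j\right) \left(4 + j + j^{2}\right)$ ($x{\left(j,Z \right)} = \left(\left(j + j j\right) + 4\right) \left(-6 + j\right) = \left(\left(j + j^{2}\right) + 4\right) \left(-6 + j\right) = \left(4 + j + j^{2}\right) \left(-6 + j\right) = \left(-6 + j\right) \left(4 + j + j^{2}\right)$)
$\left(x{\left(5,1 \right)} + 45\right)^{2} = \left(\left(-24 + 5^{3} - 5 \cdot 5^{2} - 10\right) + 45\right)^{2} = \left(\left(-24 + 125 - 125 - 10\right) + 45\right)^{2} = \left(-34 + 45\right)^{2} = 11^{2} = 121$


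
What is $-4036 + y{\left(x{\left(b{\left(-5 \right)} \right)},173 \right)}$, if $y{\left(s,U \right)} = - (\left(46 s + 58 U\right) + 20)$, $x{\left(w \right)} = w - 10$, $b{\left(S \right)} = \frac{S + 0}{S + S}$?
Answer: $-13653$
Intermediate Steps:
$b{\left(S \right)} = \frac{1}{2}$ ($b{\left(S \right)} = \frac{S}{2 S} = S \frac{1}{2 S} = \frac{1}{2}$)
$x{\left(w \right)} = -10 + w$
$y{\left(s,U \right)} = -20 - 58 U - 46 s$ ($y{\left(s,U \right)} = - (20 + 46 s + 58 U) = -20 - 58 U - 46 s$)
$-4036 + y{\left(x{\left(b{\left(-5 \right)} \right)},173 \right)} = -4036 - \left(10054 + 46 \left(-10 + \frac{1}{2}\right)\right) = -4036 - 9617 = -13653$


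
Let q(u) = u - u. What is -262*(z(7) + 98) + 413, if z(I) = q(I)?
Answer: -25263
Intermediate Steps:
q(u) = 0
z(I) = 0
-262*(z(7) + 98) + 413 = -262*(0 + 98) + 413 = -262*98 + 413 = -25676 + 413 = -25263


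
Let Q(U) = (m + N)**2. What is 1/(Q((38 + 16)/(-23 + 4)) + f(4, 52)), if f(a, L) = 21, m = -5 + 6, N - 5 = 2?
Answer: 1/85 ≈ 0.011765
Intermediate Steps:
N = 7 (N = 5 + 2 = 7)
m = 1
Q(U) = 64 (Q(U) = (1 + 7)**2 = 8**2 = 64)
1/(Q((38 + 16)/(-23 + 4)) + f(4, 52)) = 1/(64 + 21) = 1/85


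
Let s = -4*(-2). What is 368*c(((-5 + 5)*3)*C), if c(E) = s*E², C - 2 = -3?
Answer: 0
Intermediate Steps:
C = -1 (C = 2 - 3 = -1)
s = 8
c(E) = 8*E²
368*c(((-5 + 5)*3)*C) = 368*(8*(((-5 + 5)*3)*(-1))²) = 368*(8*((0*3)*(-1))²) = 368*(8*(0*(-1))²) = 368*(8*0²) = 368*(8*0) = 368*0 = 0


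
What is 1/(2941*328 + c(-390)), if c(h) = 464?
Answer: 1/965112 ≈ 1.0361e-6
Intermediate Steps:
1/(2941*328 + c(-390)) = 1/(2941*328 + 464) = 1/(964648 + 464) = 1/965112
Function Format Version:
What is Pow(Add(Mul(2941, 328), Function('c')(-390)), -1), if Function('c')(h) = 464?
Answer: Rational(1, 965112) ≈ 1.0361e-6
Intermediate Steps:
Pow(Add(Mul(2941, 328), Function('c')(-390)), -1) = Pow(Add(Mul(2941, 328), 464), -1) = Pow(Add(964648, 464), -1) = Pow(965112, -1) = Rational(1, 965112)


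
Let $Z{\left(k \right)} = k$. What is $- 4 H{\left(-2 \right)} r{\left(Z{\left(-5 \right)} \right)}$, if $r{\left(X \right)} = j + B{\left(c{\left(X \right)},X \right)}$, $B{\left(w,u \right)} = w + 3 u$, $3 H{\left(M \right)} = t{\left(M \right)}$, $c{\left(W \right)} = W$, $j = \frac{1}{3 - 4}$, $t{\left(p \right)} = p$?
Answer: $-56$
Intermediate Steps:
$j = -1$ ($j = \frac{1}{-1} = -1$)
$H{\left(M \right)} = \frac{M}{3}$
$r{\left(X \right)} = -1 + 4 X$ ($r{\left(X \right)} = -1 + \left(X + 3 X\right) = -1 + 4 X$)
$- 4 H{\left(-2 \right)} r{\left(Z{\left(-5 \right)} \right)} = - 4 \cdot \frac{1}{3} \left(-2\right) \left(-1 + 4 \left(-5\right)\right) = \left(-4\right) \left(- \frac{2}{3}\right) \left(-1 - 20\right) = \frac{8}{3} \left(-21\right) = -56$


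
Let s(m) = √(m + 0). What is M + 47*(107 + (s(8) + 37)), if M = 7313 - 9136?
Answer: 4945 + 94*√2 ≈ 5077.9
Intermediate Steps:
s(m) = √m
M = -1823
M + 47*(107 + (s(8) + 37)) = -1823 + 47*(107 + (√8 + 37)) = -1823 + 47*(107 + (2*√2 + 37)) = -1823 + 47*(107 + (37 + 2*√2)) = -1823 + 47*(144 + 2*√2) = -1823 + (6768 + 94*√2) = 4945 + 94*√2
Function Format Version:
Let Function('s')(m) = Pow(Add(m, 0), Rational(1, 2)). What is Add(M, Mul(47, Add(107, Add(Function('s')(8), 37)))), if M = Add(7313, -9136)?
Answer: Add(4945, Mul(94, Pow(2, Rational(1, 2)))) ≈ 5077.9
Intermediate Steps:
Function('s')(m) = Pow(m, Rational(1, 2))
M = -1823
Add(M, Mul(47, Add(107, Add(Function('s')(8), 37)))) = Add(-1823, Mul(47, Add(107, Add(Pow(8, Rational(1, 2)), 37)))) = Add(-1823, Mul(47, Add(107, Add(Mul(2, Pow(2, Rational(1, 2))), 37)))) = Add(-1823, Mul(47, Add(107, Add(37, Mul(2, Pow(2, Rational(1, 2))))))) = Add(-1823, Mul(47, Add(144, Mul(2, Pow(2, Rational(1, 2)))))) = Add(-1823, Add(6768, Mul(94, Pow(2, Rational(1, 2))))) = Add(4945, Mul(94, Pow(2, Rational(1, 2))))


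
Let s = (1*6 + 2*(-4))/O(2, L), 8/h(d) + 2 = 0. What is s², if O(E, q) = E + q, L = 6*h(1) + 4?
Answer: 1/81 ≈ 0.012346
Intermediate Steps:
h(d) = -4 (h(d) = 8/(-2 + 0) = 8/(-2) = 8*(-½) = -4)
L = -20 (L = 6*(-4) + 4 = -24 + 4 = -20)
s = ⅑ (s = (1*6 + 2*(-4))/(2 - 20) = (6 - 8)/(-18) = -2*(-1/18) = ⅑ ≈ 0.11111)
s² = (⅑)² = 1/81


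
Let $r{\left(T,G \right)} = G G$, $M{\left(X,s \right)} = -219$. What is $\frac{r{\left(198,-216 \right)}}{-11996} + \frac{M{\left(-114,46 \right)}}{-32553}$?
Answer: $- \frac{126347137}{32542149} \approx -3.8826$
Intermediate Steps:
$r{\left(T,G \right)} = G^{2}$
$\frac{r{\left(198,-216 \right)}}{-11996} + \frac{M{\left(-114,46 \right)}}{-32553} = \frac{\left(-216\right)^{2}}{-11996} - \frac{219}{-32553} = 46656 \left(- \frac{1}{11996}\right) - - \frac{73}{10851} = - \frac{11664}{2999} + \frac{73}{10851} = - \frac{126347137}{32542149}$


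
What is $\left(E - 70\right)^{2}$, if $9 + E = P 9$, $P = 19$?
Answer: $8464$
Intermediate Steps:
$E = 162$ ($E = -9 + 19 \cdot 9 = -9 + 171 = 162$)
$\left(E - 70\right)^{2} = \left(162 - 70\right)^{2} = 92^{2} = 8464$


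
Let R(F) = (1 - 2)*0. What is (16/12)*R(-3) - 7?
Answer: -7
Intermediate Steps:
R(F) = 0 (R(F) = -1*0 = 0)
(16/12)*R(-3) - 7 = (16/12)*0 - 7 = (16*(1/12))*0 - 7 = (4/3)*0 - 7 = 0 - 7 = -7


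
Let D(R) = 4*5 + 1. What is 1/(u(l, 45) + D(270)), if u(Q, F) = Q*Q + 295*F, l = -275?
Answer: 1/88921 ≈ 1.1246e-5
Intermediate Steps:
u(Q, F) = Q**2 + 295*F
D(R) = 21 (D(R) = 20 + 1 = 21)
1/(u(l, 45) + D(270)) = 1/(((-275)**2 + 295*45) + 21) = 1/((75625 + 13275) + 21) = 1/(88900 + 21) = 1/88921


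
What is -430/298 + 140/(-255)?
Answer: -15137/7599 ≈ -1.9920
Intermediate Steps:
-430/298 + 140/(-255) = -430*1/298 + 140*(-1/255) = -215/149 - 28/51 = -15137/7599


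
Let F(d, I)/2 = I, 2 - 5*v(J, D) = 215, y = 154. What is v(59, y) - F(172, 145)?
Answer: -1663/5 ≈ -332.60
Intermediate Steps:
v(J, D) = -213/5 (v(J, D) = 2/5 - 1/5*215 = 2/5 - 43 = -213/5)
F(d, I) = 2*I
v(59, y) - F(172, 145) = -213/5 - 2*145 = -213/5 - 1*290 = -213/5 - 290 = -1663/5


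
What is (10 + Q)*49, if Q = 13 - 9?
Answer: 686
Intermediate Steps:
Q = 4
(10 + Q)*49 = (10 + 4)*49 = 14*49 = 686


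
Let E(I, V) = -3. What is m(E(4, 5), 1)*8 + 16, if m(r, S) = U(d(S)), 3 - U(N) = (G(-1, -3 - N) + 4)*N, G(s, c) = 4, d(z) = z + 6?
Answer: -408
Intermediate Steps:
d(z) = 6 + z
U(N) = 3 - 8*N (U(N) = 3 - (4 + 4)*N = 3 - 8*N)
m(r, S) = -45 - 8*S (m(r, S) = 3 - 8*(6 + S) = 3 + (-48 - 8*S) = -45 - 8*S)
m(E(4, 5), 1)*8 + 16 = (-45 - 8*1)*8 + 16 = (-45 - 8)*8 + 16 = -53*8 + 16 = -424 + 16 = -408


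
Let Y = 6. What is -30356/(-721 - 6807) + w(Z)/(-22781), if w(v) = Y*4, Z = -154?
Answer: 172839841/42873842 ≈ 4.0314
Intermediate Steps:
w(v) = 24 (w(v) = 6*4 = 24)
-30356/(-721 - 6807) + w(Z)/(-22781) = -30356/(-721 - 6807) + 24/(-22781) = -30356/(-7528) + 24*(-1/22781) = -30356*(-1/7528) - 24/22781 = 7589/1882 - 24/22781 = 172839841/42873842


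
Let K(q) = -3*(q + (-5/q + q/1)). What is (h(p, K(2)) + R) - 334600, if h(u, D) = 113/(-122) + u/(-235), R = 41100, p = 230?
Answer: -1682939923/5734 ≈ -2.9350e+5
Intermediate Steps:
K(q) = -6*q + 15/q (K(q) = -3*(q + (-5/q + q*1)) = -3*(q + (-5/q + q)) = -3*(q + (q - 5/q)) = -3*(-5/q + 2*q) = -6*q + 15/q)
h(u, D) = -113/122 - u/235 (h(u, D) = 113*(-1/122) + u*(-1/235) = -113/122 - u/235)
(h(p, K(2)) + R) - 334600 = ((-113/122 - 1/235*230) + 41100) - 334600 = ((-113/122 - 46/47) + 41100) - 334600 = (-10923/5734 + 41100) - 334600 = 235656477/5734 - 334600 = -1682939923/5734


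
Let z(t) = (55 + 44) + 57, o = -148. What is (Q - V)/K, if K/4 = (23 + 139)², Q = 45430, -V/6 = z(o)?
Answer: 23183/52488 ≈ 0.44168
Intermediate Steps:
z(t) = 156 (z(t) = 99 + 57 = 156)
V = -936 (V = -6*156 = -936)
K = 104976 (K = 4*(23 + 139)² = 4*162² = 4*26244 = 104976)
(Q - V)/K = (45430 - 1*(-936))/104976 = (45430 + 936)*(1/104976) = 46366*(1/104976) = 23183/52488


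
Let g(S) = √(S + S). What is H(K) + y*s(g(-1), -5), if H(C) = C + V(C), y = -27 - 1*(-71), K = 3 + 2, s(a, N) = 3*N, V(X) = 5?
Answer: -650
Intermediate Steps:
g(S) = √2*√S (g(S) = √(2*S) = √2*√S)
K = 5
y = 44 (y = -27 + 71 = 44)
H(C) = 5 + C (H(C) = C + 5 = 5 + C)
H(K) + y*s(g(-1), -5) = (5 + 5) + 44*(3*(-5)) = 10 + 44*(-15) = 10 - 660 = -650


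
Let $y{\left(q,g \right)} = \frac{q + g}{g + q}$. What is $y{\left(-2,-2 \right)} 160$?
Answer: $160$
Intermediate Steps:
$y{\left(q,g \right)} = 1$ ($y{\left(q,g \right)} = \frac{g + q}{g + q} = 1$)
$y{\left(-2,-2 \right)} 160 = 1 \cdot 160 = 160$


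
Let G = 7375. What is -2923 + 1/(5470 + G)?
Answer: -37545934/12845 ≈ -2923.0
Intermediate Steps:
-2923 + 1/(5470 + G) = -2923 + 1/(5470 + 7375) = -2923 + 1/12845 = -37545934/12845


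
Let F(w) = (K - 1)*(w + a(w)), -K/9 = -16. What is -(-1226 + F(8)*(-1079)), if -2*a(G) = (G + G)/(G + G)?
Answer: 2316907/2 ≈ 1.1585e+6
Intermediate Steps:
K = 144 (K = -9*(-16) = 144)
a(G) = -1/2 (a(G) = -(G + G)/(2*(G + G)) = -2*G/(2*(2*G)) = -2*G*1/(2*G)/2 = -1/2*1 = -1/2)
F(w) = -143/2 + 143*w (F(w) = (144 - 1)*(w - 1/2) = 143*(-1/2 + w) = -143/2 + 143*w)
-(-1226 + F(8)*(-1079)) = -(-1226 + (-143/2 + 143*8)*(-1079)) = -(-1226 + (-143/2 + 1144)*(-1079)) = -(-1226 + (2145/2)*(-1079)) = -(-1226 - 2314455/2) = -1*(-2316907/2) = 2316907/2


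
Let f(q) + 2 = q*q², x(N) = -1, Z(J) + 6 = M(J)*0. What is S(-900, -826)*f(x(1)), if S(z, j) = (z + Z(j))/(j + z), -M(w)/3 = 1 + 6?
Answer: -1359/863 ≈ -1.5747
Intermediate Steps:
M(w) = -21 (M(w) = -3*(1 + 6) = -3*7 = -21)
Z(J) = -6 (Z(J) = -6 - 21*0 = -6 + 0 = -6)
f(q) = -2 + q³ (f(q) = -2 + q*q² = -2 + q³)
S(z, j) = (-6 + z)/(j + z) (S(z, j) = (z - 6)/(j + z) = (-6 + z)/(j + z))
S(-900, -826)*f(x(1)) = ((-6 - 900)/(-826 - 900))*(-2 + (-1)³) = (-906/(-1726))*(-2 - 1) = -1/1726*(-906)*(-3) = (453/863)*(-3) = -1359/863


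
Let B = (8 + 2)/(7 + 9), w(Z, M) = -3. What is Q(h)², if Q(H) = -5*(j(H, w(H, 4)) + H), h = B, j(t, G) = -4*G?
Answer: 255025/64 ≈ 3984.8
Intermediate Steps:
B = 5/8 (B = 10/16 = 10*(1/16) = 5/8 ≈ 0.62500)
h = 5/8 ≈ 0.62500
Q(H) = -60 - 5*H (Q(H) = -5*(-4*(-3) + H) = -5*(12 + H) = -60 - 5*H)
Q(h)² = (-60 - 5*5/8)² = (-60 - 25/8)² = (-505/8)² = 255025/64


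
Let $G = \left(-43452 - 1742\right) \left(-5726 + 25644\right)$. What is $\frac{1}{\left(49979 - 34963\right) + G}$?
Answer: $- \frac{1}{900159076} \approx -1.1109 \cdot 10^{-9}$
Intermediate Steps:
$G = -900174092$ ($G = \left(-45194\right) 19918 = -900174092$)
$\frac{1}{\left(49979 - 34963\right) + G} = \frac{1}{\left(49979 - 34963\right) - 900174092} = \frac{1}{15016 - 900174092} = \frac{1}{-900159076} = - \frac{1}{900159076}$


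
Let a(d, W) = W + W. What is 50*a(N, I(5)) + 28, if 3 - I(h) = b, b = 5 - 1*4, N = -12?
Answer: 228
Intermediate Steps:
b = 1 (b = 5 - 4 = 1)
I(h) = 2 (I(h) = 3 - 1*1 = 3 - 1 = 2)
a(d, W) = 2*W
50*a(N, I(5)) + 28 = 50*(2*2) + 28 = 50*4 + 28 = 200 + 28 = 228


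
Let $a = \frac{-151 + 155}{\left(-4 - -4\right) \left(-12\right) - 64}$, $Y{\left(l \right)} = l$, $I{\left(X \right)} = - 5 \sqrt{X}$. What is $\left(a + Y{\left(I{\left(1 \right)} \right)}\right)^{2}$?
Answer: $\frac{6561}{256} \approx 25.629$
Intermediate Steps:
$a = - \frac{1}{16}$ ($a = \frac{4}{\left(-4 + 4\right) \left(-12\right) - 64} = \frac{4}{0 \left(-12\right) - 64} = \frac{4}{0 - 64} = \frac{4}{-64} = 4 \left(- \frac{1}{64}\right) = - \frac{1}{16} \approx -0.0625$)
$\left(a + Y{\left(I{\left(1 \right)} \right)}\right)^{2} = \left(- \frac{1}{16} - 5 \sqrt{1}\right)^{2} = \left(- \frac{1}{16} - 5\right)^{2} = \left(- \frac{81}{16}\right)^{2} = \frac{6561}{256}$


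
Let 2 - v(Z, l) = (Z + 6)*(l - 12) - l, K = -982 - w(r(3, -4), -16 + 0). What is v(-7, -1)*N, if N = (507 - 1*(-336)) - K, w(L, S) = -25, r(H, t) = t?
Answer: -21600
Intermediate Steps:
K = -957 (K = -982 - 1*(-25) = -982 + 25 = -957)
v(Z, l) = 2 + l - (-12 + l)*(6 + Z) (v(Z, l) = 2 - ((Z + 6)*(l - 12) - l) = 2 - ((6 + Z)*(-12 + l) - l) = 2 - ((-12 + l)*(6 + Z) - l) = 2 - (-l + (-12 + l)*(6 + Z)) = 2 + (l - (-12 + l)*(6 + Z)) = 2 + l - (-12 + l)*(6 + Z))
N = 1800 (N = (507 - 1*(-336)) - 1*(-957) = (507 + 336) + 957 = 843 + 957 = 1800)
v(-7, -1)*N = (74 - 5*(-1) + 12*(-7) - 1*(-7)*(-1))*1800 = (74 + 5 - 84 - 7)*1800 = -12*1800 = -21600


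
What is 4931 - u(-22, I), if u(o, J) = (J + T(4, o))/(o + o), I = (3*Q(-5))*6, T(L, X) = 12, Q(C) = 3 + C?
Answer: 54235/11 ≈ 4930.5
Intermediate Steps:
I = -36 (I = (3*(3 - 5))*6 = (3*(-2))*6 = -6*6 = -36)
u(o, J) = (12 + J)/(2*o) (u(o, J) = (J + 12)/(o + o) = (12 + J)/((2*o)) = (12 + J)*(1/(2*o)) = (12 + J)/(2*o))
4931 - u(-22, I) = 4931 - (12 - 36)/(2*(-22)) = 4931 - (-1)*(-24)/(2*22) = 4931 - 1*6/11 = 4931 - 6/11 = 54235/11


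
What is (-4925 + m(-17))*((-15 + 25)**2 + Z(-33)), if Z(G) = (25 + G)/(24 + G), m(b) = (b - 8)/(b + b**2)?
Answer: -304094875/612 ≈ -4.9689e+5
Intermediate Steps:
m(b) = (-8 + b)/(b + b**2)
Z(G) = (25 + G)/(24 + G)
(-4925 + m(-17))*((-15 + 25)**2 + Z(-33)) = (-4925 + (-8 - 17)/((-17)*(1 - 17)))*((-15 + 25)**2 + (25 - 33)/(24 - 33)) = (-4925 - 1/17*(-25)/(-16))*(10**2 - 8/(-9)) = (-4925 - 1/17*(-1/16)*(-25))*(100 - 1/9*(-8)) = (-4925 - 25/272)*(100 + 8/9) = -1339625/272*908/9 = -304094875/612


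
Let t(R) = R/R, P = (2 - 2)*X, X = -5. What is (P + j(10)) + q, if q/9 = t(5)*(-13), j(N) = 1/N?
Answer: -1169/10 ≈ -116.90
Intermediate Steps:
P = 0 (P = (2 - 2)*(-5) = 0*(-5) = 0)
t(R) = 1
q = -117 (q = 9*(1*(-13)) = 9*(-13) = -117)
(P + j(10)) + q = (0 + 1/10) - 117 = (0 + ⅒) - 117 = ⅒ - 117 = -1169/10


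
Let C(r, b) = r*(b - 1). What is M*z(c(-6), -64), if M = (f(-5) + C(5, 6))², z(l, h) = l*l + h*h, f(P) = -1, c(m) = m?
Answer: 2380032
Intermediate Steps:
z(l, h) = h² + l² (z(l, h) = l² + h² = h² + l²)
C(r, b) = r*(-1 + b)
M = 576 (M = (-1 + 5*(-1 + 6))² = (-1 + 5*5)² = (-1 + 25)² = 24² = 576)
M*z(c(-6), -64) = 576*((-64)² + (-6)²) = 576*(4096 + 36) = 576*4132 = 2380032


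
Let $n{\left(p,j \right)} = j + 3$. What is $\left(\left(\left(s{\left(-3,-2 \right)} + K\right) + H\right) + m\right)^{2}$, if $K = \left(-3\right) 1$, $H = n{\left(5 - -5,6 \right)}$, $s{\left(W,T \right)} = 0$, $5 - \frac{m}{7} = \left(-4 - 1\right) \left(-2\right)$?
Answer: $841$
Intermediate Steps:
$m = -35$ ($m = 35 - 7 \left(-4 - 1\right) \left(-2\right) = 35 - 7 \left(\left(-5\right) \left(-2\right)\right) = 35 - 70 = -35$)
$n{\left(p,j \right)} = 3 + j$
$H = 9$ ($H = 3 + 6 = 9$)
$K = -3$
$\left(\left(\left(s{\left(-3,-2 \right)} + K\right) + H\right) + m\right)^{2} = \left(\left(\left(0 - 3\right) + 9\right) - 35\right)^{2} = \left(\left(-3 + 9\right) - 35\right)^{2} = \left(6 - 35\right)^{2} = \left(-29\right)^{2} = 841$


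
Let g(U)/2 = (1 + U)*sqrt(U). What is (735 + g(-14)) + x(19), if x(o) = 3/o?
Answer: 13968/19 - 26*I*sqrt(14) ≈ 735.16 - 97.283*I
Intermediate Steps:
g(U) = 2*sqrt(U)*(1 + U) (g(U) = 2*((1 + U)*sqrt(U)) = 2*(sqrt(U)*(1 + U)) = 2*sqrt(U)*(1 + U))
(735 + g(-14)) + x(19) = (735 + 2*sqrt(-14)*(1 - 14)) + 3/19 = (735 + 2*(I*sqrt(14))*(-13)) + 3*(1/19) = (735 - 26*I*sqrt(14)) + 3/19 = 13968/19 - 26*I*sqrt(14)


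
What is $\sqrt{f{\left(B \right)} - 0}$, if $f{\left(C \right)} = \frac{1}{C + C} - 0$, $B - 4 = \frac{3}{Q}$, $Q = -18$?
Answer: $\frac{\sqrt{69}}{23} \approx 0.36116$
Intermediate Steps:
$B = \frac{23}{6}$ ($B = 4 + \frac{3}{-18} = 4 + 3 \left(- \frac{1}{18}\right) = 4 - \frac{1}{6} = \frac{23}{6} \approx 3.8333$)
$f{\left(C \right)} = \frac{1}{2 C}$ ($f{\left(C \right)} = \frac{1}{2 C} + 0 = \frac{1}{2 C}$)
$\sqrt{f{\left(B \right)} - 0} = \sqrt{\frac{1}{2 \cdot \frac{23}{6}} - 0} = \sqrt{\frac{1}{2} \cdot \frac{6}{23} + \left(11 - 11\right)} = \sqrt{\frac{3}{23} + 0} = \sqrt{\frac{3}{23}} = \frac{\sqrt{69}}{23}$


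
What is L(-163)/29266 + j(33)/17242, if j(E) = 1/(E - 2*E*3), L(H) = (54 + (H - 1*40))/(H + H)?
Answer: 207176927/13571334584940 ≈ 1.5266e-5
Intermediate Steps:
L(H) = (14 + H)/(2*H) (L(H) = (54 + (H - 40))/((2*H)) = (54 + (-40 + H))*(1/(2*H)) = (14 + H)*(1/(2*H)) = (14 + H)/(2*H))
j(E) = -1/(5*E) (j(E) = 1/(E - 6*E) = 1/(-5*E) = -1/(5*E))
L(-163)/29266 + j(33)/17242 = ((½)*(14 - 163)/(-163))/29266 - ⅕/33/17242 = ((½)*(-1/163)*(-149))*(1/29266) - ⅕*1/33*(1/17242) = (149/326)*(1/29266) - 1/165*1/17242 = 149/9540716 - 1/2844930 = 207176927/13571334584940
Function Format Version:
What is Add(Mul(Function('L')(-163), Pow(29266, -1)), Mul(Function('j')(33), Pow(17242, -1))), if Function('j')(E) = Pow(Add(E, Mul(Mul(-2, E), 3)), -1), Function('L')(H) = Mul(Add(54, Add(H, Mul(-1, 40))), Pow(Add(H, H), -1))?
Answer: Rational(207176927, 13571334584940) ≈ 1.5266e-5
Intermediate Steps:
Function('L')(H) = Mul(Rational(1, 2), Pow(H, -1), Add(14, H)) (Function('L')(H) = Mul(Add(54, Add(H, -40)), Pow(Mul(2, H), -1)) = Mul(Add(54, Add(-40, H)), Mul(Rational(1, 2), Pow(H, -1))) = Mul(Add(14, H), Mul(Rational(1, 2), Pow(H, -1))) = Mul(Rational(1, 2), Pow(H, -1), Add(14, H)))
Function('j')(E) = Mul(Rational(-1, 5), Pow(E, -1)) (Function('j')(E) = Pow(Add(E, Mul(-6, E)), -1) = Pow(Mul(-5, E), -1) = Mul(Rational(-1, 5), Pow(E, -1)))
Add(Mul(Function('L')(-163), Pow(29266, -1)), Mul(Function('j')(33), Pow(17242, -1))) = Add(Mul(Mul(Rational(1, 2), Pow(-163, -1), Add(14, -163)), Pow(29266, -1)), Mul(Mul(Rational(-1, 5), Pow(33, -1)), Pow(17242, -1))) = Add(Mul(Mul(Rational(1, 2), Rational(-1, 163), -149), Rational(1, 29266)), Mul(Mul(Rational(-1, 5), Rational(1, 33)), Rational(1, 17242))) = Add(Mul(Rational(149, 326), Rational(1, 29266)), Mul(Rational(-1, 165), Rational(1, 17242))) = Add(Rational(149, 9540716), Rational(-1, 2844930)) = Rational(207176927, 13571334584940)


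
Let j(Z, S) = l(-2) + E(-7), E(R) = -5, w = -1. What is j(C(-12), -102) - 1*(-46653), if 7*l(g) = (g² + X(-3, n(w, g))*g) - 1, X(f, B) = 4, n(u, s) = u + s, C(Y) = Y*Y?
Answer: 326531/7 ≈ 46647.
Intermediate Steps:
C(Y) = Y²
n(u, s) = s + u
l(g) = -⅐ + g²/7 + 4*g/7 (l(g) = ((g² + 4*g) - 1)/7 = (-1 + g² + 4*g)/7 = -⅐ + g²/7 + 4*g/7)
j(Z, S) = -40/7 (j(Z, S) = (-⅐ + (⅐)*(-2)² + (4/7)*(-2)) - 5 = (-⅐ + (⅐)*4 - 8/7) - 5 = (-⅐ + 4/7 - 8/7) - 5 = -5/7 - 5 = -40/7)
j(C(-12), -102) - 1*(-46653) = -40/7 - 1*(-46653) = -40/7 + 46653 = 326531/7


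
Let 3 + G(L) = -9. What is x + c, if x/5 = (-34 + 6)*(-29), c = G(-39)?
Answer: 4048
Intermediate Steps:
G(L) = -12 (G(L) = -3 - 9 = -12)
c = -12
x = 4060 (x = 5*((-34 + 6)*(-29)) = 5*(-28*(-29)) = 5*812 = 4060)
x + c = 4060 - 12 = 4048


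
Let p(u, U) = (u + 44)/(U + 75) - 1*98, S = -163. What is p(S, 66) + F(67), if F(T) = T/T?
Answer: -13796/141 ≈ -97.844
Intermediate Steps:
p(u, U) = -98 + (44 + u)/(75 + U) (p(u, U) = (44 + u)/(75 + U) - 98 = -98 + (44 + u)/(75 + U))
F(T) = 1
p(S, 66) + F(67) = (-7306 - 163 - 98*66)/(75 + 66) + 1 = (-7306 - 163 - 6468)/141 + 1 = (1/141)*(-13937) + 1 = -13937/141 + 1 = -13796/141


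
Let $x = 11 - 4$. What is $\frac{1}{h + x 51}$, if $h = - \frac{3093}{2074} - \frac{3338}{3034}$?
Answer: $\frac{3146258}{1115060519} \approx 0.0028216$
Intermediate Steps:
$x = 7$
$h = - \frac{8153587}{3146258}$ ($h = \left(-3093\right) \frac{1}{2074} - \frac{1669}{1517} = - \frac{3093}{2074} - \frac{1669}{1517} = - \frac{8153587}{3146258} \approx -2.5915$)
$\frac{1}{h + x 51} = \frac{1}{- \frac{8153587}{3146258} + 7 \cdot 51} = \frac{1}{- \frac{8153587}{3146258} + 357} = \frac{1}{\frac{1115060519}{3146258}} = \frac{3146258}{1115060519}$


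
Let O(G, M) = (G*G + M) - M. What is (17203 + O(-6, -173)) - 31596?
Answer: -14357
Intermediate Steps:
O(G, M) = G**2 (O(G, M) = (G**2 + M) - M = (M + G**2) - M = G**2)
(17203 + O(-6, -173)) - 31596 = (17203 + (-6)**2) - 31596 = (17203 + 36) - 31596 = 17239 - 31596 = -14357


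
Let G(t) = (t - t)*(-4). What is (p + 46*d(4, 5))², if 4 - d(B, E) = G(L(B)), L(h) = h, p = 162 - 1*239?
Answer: 11449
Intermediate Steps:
p = -77 (p = 162 - 239 = -77)
G(t) = 0 (G(t) = 0*(-4) = 0)
d(B, E) = 4 (d(B, E) = 4 - 1*0 = 4 + 0 = 4)
(p + 46*d(4, 5))² = (-77 + 46*4)² = (-77 + 184)² = 107² = 11449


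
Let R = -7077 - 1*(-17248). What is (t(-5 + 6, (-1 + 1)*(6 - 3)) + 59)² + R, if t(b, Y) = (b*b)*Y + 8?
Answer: 14660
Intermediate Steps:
t(b, Y) = 8 + Y*b² (t(b, Y) = b²*Y + 8 = Y*b² + 8 = 8 + Y*b²)
R = 10171 (R = -7077 + 17248 = 10171)
(t(-5 + 6, (-1 + 1)*(6 - 3)) + 59)² + R = ((8 + ((-1 + 1)*(6 - 3))*(-5 + 6)²) + 59)² + 10171 = ((8 + (0*3)*1²) + 59)² + 10171 = ((8 + 0*1) + 59)² + 10171 = ((8 + 0) + 59)² + 10171 = (8 + 59)² + 10171 = 67² + 10171 = 4489 + 10171 = 14660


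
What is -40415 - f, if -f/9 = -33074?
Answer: -338081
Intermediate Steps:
f = 297666 (f = -9*(-33074) = 297666)
-40415 - f = -40415 - 1*297666 = -40415 - 297666 = -338081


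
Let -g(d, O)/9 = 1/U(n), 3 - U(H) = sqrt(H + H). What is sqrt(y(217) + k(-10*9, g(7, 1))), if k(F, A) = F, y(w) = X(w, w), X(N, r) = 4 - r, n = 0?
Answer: I*sqrt(303) ≈ 17.407*I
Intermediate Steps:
U(H) = 3 - sqrt(2)*sqrt(H) (U(H) = 3 - sqrt(H + H) = 3 - sqrt(2*H) = 3 - sqrt(2)*sqrt(H))
g(d, O) = -3 (g(d, O) = -9/(3 - sqrt(2)*sqrt(0)) = -9/(3 - 1*sqrt(2)*0) = -9/(3 + 0) = -9/3 = -9*1/3 = -3)
y(w) = 4 - w
sqrt(y(217) + k(-10*9, g(7, 1))) = sqrt((4 - 1*217) - 10*9) = sqrt((4 - 217) - 90) = sqrt(-213 - 90) = sqrt(-303) = I*sqrt(303)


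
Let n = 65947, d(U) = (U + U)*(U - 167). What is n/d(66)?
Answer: -65947/13332 ≈ -4.9465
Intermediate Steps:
d(U) = 2*U*(-167 + U) (d(U) = (2*U)*(-167 + U) = 2*U*(-167 + U))
n/d(66) = 65947/((2*66*(-167 + 66))) = 65947/((2*66*(-101))) = 65947/(-13332) = 65947*(-1/13332) = -65947/13332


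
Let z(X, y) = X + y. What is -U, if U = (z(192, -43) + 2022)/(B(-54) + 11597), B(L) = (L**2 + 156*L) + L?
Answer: -2171/6035 ≈ -0.35974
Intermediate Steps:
B(L) = L**2 + 157*L
U = 2171/6035 (U = ((192 - 43) + 2022)/(-54*(157 - 54) + 11597) = (149 + 2022)/(-54*103 + 11597) = 2171/(-5562 + 11597) = 2171/6035 ≈ 0.35974)
-U = -1*2171/6035 = -2171/6035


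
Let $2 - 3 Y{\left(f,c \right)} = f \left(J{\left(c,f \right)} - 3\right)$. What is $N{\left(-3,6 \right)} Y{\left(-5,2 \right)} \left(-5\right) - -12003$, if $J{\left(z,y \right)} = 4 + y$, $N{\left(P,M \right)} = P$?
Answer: $11913$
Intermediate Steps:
$Y{\left(f,c \right)} = \frac{2}{3} - \frac{f \left(1 + f\right)}{3}$ ($Y{\left(f,c \right)} = \frac{2}{3} - \frac{f \left(\left(4 + f\right) - 3\right)}{3} = \frac{2}{3} - \frac{f \left(1 + f\right)}{3}$)
$N{\left(-3,6 \right)} Y{\left(-5,2 \right)} \left(-5\right) - -12003 = - 3 \left(\frac{2}{3} - - \frac{5}{3} - \frac{\left(-5\right)^{2}}{3}\right) \left(-5\right) - -12003 = - 3 \left(\frac{2}{3} + \frac{5}{3} - \frac{25}{3}\right) \left(-5\right) + 12003 = \left(-3\right) \left(-6\right) \left(-5\right) + 12003 = 18 \left(-5\right) + 12003 = -90 + 12003 = 11913$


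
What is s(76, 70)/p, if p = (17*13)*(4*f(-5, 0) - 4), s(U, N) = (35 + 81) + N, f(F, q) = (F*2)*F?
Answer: 93/21658 ≈ 0.0042940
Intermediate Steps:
f(F, q) = 2*F**2 (f(F, q) = (2*F)*F = 2*F**2)
s(U, N) = 116 + N
p = 43316 (p = (17*13)*(4*(2*(-5)**2) - 4) = 221*(4*(2*25) - 4) = 221*(4*50 - 4) = 221*(200 - 4) = 221*196 = 43316)
s(76, 70)/p = (116 + 70)/43316 = 186*(1/43316) = 93/21658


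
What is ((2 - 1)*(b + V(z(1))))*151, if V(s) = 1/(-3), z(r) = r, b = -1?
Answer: -604/3 ≈ -201.33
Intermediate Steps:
V(s) = -⅓
((2 - 1)*(b + V(z(1))))*151 = ((2 - 1)*(-1 - ⅓))*151 = (1*(-4/3))*151 = -4/3*151 = -604/3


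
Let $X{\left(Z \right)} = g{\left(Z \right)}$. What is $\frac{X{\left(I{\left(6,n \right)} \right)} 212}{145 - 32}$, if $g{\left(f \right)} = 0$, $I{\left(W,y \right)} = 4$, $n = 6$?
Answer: $0$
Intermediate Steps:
$X{\left(Z \right)} = 0$
$\frac{X{\left(I{\left(6,n \right)} \right)} 212}{145 - 32} = \frac{0 \cdot 212}{145 - 32} = \frac{0}{113} = 0 \cdot \frac{1}{113} = 0$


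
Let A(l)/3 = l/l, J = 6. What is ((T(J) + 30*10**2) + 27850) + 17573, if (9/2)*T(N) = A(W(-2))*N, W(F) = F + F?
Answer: 48427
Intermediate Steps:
W(F) = 2*F
A(l) = 3 (A(l) = 3*(l/l) = 3*1 = 3)
T(N) = 2*N/3 (T(N) = 2*(3*N)/9 = 2*N/3)
((T(J) + 30*10**2) + 27850) + 17573 = (((2/3)*6 + 30*10**2) + 27850) + 17573 = ((4 + 30*100) + 27850) + 17573 = ((4 + 3000) + 27850) + 17573 = (3004 + 27850) + 17573 = 30854 + 17573 = 48427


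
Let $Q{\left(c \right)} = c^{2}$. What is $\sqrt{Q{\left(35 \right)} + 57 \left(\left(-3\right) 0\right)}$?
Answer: $35$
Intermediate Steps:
$\sqrt{Q{\left(35 \right)} + 57 \left(\left(-3\right) 0\right)} = \sqrt{35^{2} + 57 \left(\left(-3\right) 0\right)} = \sqrt{1225 + 57 \cdot 0} = \sqrt{1225 + 0} = \sqrt{1225} = 35$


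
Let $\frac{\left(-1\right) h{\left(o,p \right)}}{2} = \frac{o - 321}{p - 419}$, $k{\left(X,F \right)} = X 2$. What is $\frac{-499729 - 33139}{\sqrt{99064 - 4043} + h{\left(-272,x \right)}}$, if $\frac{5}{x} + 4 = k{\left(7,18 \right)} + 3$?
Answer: $- \frac{2794384970013}{175865236745} - \frac{986317486497 \sqrt{95021}}{175865236745} \approx -1744.7$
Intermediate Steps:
$k{\left(X,F \right)} = 2 X$
$x = \frac{5}{13}$ ($x = \frac{5}{-4 + \left(2 \cdot 7 + 3\right)} = \frac{5}{-4 + \left(14 + 3\right)} = \frac{5}{-4 + 17} = \frac{5}{13} \approx 0.38462$)
$h{\left(o,p \right)} = - \frac{2 \left(-321 + o\right)}{-419 + p}$ ($h{\left(o,p \right)} = - 2 \frac{o - 321}{p - 419} = - 2 \frac{o - 321}{-419 + p} = - 2 \frac{-321 + o}{-419 + p} = - \frac{2 \left(-321 + o\right)}{-419 + p}$)
$\frac{-499729 - 33139}{\sqrt{99064 - 4043} + h{\left(-272,x \right)}} = \frac{-499729 - 33139}{\sqrt{99064 - 4043} + \frac{2 \left(321 - -272\right)}{-419 + \frac{5}{13}}} = - \frac{532868}{\sqrt{95021} + \frac{2 \left(321 + 272\right)}{- \frac{5442}{13}}} = - \frac{532868}{\sqrt{95021} + 2 \left(- \frac{13}{5442}\right) 593} = - \frac{532868}{\sqrt{95021} - \frac{7709}{2721}} = - \frac{532868}{- \frac{7709}{2721} + \sqrt{95021}}$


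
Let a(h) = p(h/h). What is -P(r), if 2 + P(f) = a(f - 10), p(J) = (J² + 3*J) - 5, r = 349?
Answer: 3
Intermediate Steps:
p(J) = -5 + J² + 3*J
a(h) = -1 (a(h) = -5 + (h/h)² + 3*(h/h) = -5 + 1² + 3*1 = -5 + 1 + 3 = -1)
P(f) = -3 (P(f) = -2 - 1 = -3)
-P(r) = -1*(-3) = 3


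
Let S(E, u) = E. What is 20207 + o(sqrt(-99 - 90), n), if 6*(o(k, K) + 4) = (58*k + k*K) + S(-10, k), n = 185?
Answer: 60604/3 + 243*I*sqrt(21)/2 ≈ 20201.0 + 556.78*I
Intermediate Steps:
o(k, K) = -17/3 + 29*k/3 + K*k/6 (o(k, K) = -4 + ((58*k + k*K) - 10)/6 = -4 + ((58*k + K*k) - 10)/6 = -4 + (-10 + 58*k + K*k)/6 = -4 + (-5/3 + 29*k/3 + K*k/6) = -17/3 + 29*k/3 + K*k/6)
20207 + o(sqrt(-99 - 90), n) = 20207 + (-17/3 + 29*sqrt(-99 - 90)/3 + (1/6)*185*sqrt(-99 - 90)) = 20207 + (-17/3 + 29*sqrt(-189)/3 + (1/6)*185*sqrt(-189)) = 20207 + (-17/3 + 29*(3*I*sqrt(21))/3 + (1/6)*185*(3*I*sqrt(21))) = 20207 + (-17/3 + 29*I*sqrt(21) + 185*I*sqrt(21)/2) = 20207 + (-17/3 + 243*I*sqrt(21)/2) = 60604/3 + 243*I*sqrt(21)/2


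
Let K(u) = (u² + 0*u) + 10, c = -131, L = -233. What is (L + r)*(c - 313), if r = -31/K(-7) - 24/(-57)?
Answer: 116021640/1121 ≈ 1.0350e+5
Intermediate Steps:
K(u) = 10 + u² (K(u) = (u² + 0) + 10 = u² + 10 = 10 + u²)
r = -117/1121 (r = -31/(10 + (-7)²) - 24/(-57) = -31/(10 + 49) - 24*(-1/57) = -31/59 + 8/19 = -117/1121 ≈ -0.10437)
(L + r)*(c - 313) = (-233 - 117/1121)*(-131 - 313) = -261310/1121*(-444) = 116021640/1121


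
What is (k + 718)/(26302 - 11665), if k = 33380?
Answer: 11366/4879 ≈ 2.3296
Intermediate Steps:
(k + 718)/(26302 - 11665) = (33380 + 718)/(26302 - 11665) = 34098/14637 = 34098*(1/14637) = 11366/4879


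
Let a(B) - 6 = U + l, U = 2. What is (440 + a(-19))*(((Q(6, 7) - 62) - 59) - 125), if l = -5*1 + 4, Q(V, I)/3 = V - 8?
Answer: -112644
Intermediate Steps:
Q(V, I) = -24 + 3*V (Q(V, I) = 3*(V - 8) = 3*(-8 + V) = -24 + 3*V)
l = -1 (l = -5 + 4 = -1)
a(B) = 7 (a(B) = 6 + (2 - 1) = 6 + 1 = 7)
(440 + a(-19))*(((Q(6, 7) - 62) - 59) - 125) = (440 + 7)*((((-24 + 3*6) - 62) - 59) - 125) = 447*((((-24 + 18) - 62) - 59) - 125) = 447*(((-6 - 62) - 59) - 125) = 447*((-68 - 59) - 125) = 447*(-127 - 125) = 447*(-252) = -112644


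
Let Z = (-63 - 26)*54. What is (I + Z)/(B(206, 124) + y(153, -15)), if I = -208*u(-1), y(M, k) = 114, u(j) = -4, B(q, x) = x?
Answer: -1987/119 ≈ -16.697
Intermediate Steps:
Z = -4806 (Z = -89*54 = -4806)
I = 832 (I = -208*(-4) = 832)
(I + Z)/(B(206, 124) + y(153, -15)) = (832 - 4806)/(124 + 114) = -3974/238 = -3974*1/238 = -1987/119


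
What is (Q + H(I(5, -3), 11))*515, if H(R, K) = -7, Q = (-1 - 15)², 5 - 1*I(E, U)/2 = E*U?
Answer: 128235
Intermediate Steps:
I(E, U) = 10 - 2*E*U
Q = 256 (Q = (-16)² = 256)
(Q + H(I(5, -3), 11))*515 = (256 - 7)*515 = 249*515 = 128235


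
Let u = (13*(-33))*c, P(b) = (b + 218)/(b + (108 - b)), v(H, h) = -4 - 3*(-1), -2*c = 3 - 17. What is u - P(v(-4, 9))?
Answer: -324541/108 ≈ -3005.0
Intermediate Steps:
c = 7 (c = -(3 - 17)/2 = -½*(-14) = 7)
v(H, h) = -1 (v(H, h) = -4 + 3 = -1)
P(b) = 109/54 + b/108 (P(b) = (218 + b)/108 = (218 + b)*(1/108) = 109/54 + b/108)
u = -3003 (u = (13*(-33))*7 = -429*7 = -3003)
u - P(v(-4, 9)) = -3003 - (109/54 + (1/108)*(-1)) = -3003 - (109/54 - 1/108) = -3003 - 1*217/108 = -3003 - 217/108 = -324541/108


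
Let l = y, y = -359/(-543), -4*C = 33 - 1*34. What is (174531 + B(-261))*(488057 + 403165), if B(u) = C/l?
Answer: 111682174388049/718 ≈ 1.5555e+11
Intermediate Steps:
C = ¼ (C = -(33 - 1*34)/4 = -(33 - 34)/4 = -¼*(-1) = ¼ ≈ 0.25000)
y = 359/543 (y = -359*(-1/543) = 359/543 ≈ 0.66114)
l = 359/543 ≈ 0.66114
B(u) = 543/1436 (B(u) = 1/(4*(359/543)) = (¼)*(543/359) = 543/1436)
(174531 + B(-261))*(488057 + 403165) = (174531 + 543/1436)*(488057 + 403165) = (250627059/1436)*891222 = 111682174388049/718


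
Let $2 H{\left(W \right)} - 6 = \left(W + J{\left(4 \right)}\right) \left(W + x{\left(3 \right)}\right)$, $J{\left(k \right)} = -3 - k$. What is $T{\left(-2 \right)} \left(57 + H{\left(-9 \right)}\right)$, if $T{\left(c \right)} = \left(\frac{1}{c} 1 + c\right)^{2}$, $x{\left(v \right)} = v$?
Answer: $675$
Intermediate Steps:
$H{\left(W \right)} = 3 + \frac{\left(-7 + W\right) \left(3 + W\right)}{2}$ ($H{\left(W \right)} = 3 + \frac{\left(W - 7\right) \left(W + 3\right)}{2} = 3 + \frac{\left(W - 7\right) \left(3 + W\right)}{2} = 3 + \frac{\left(-7 + W\right) \left(3 + W\right)}{2}$)
$T{\left(c \right)} = \left(c + \frac{1}{c}\right)^{2}$ ($T{\left(c \right)} = \left(\frac{1}{c} + c\right)^{2} = \left(c + \frac{1}{c}\right)^{2}$)
$T{\left(-2 \right)} \left(57 + H{\left(-9 \right)}\right) = \frac{\left(1 + \left(-2\right)^{2}\right)^{2}}{4} \left(57 - \left(- \frac{21}{2} - \frac{81}{2}\right)\right) = \frac{\left(1 + 4\right)^{2}}{4} \left(57 + \left(- \frac{15}{2} + \frac{1}{2} \cdot 81 + 18\right)\right) = \frac{5^{2}}{4} \left(57 + \left(- \frac{15}{2} + \frac{81}{2} + 18\right)\right) = \frac{1}{4} \cdot 25 \left(57 + 51\right) = \frac{25}{4} \cdot 108 = 675$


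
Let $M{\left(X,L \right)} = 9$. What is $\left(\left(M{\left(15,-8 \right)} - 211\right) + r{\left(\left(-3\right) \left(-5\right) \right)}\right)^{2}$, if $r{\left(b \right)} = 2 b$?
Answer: $29584$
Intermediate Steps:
$\left(\left(M{\left(15,-8 \right)} - 211\right) + r{\left(\left(-3\right) \left(-5\right) \right)}\right)^{2} = \left(\left(9 - 211\right) + 2 \left(\left(-3\right) \left(-5\right)\right)\right)^{2} = \left(\left(9 - 211\right) + 2 \cdot 15\right)^{2} = \left(-202 + 30\right)^{2} = \left(-172\right)^{2} = 29584$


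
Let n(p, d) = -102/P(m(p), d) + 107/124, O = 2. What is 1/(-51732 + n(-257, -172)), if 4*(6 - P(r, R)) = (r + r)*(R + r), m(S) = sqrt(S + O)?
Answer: 124*(-172*sqrt(255) + 267*I)/(17*(-100749399*I + 64901276*sqrt(255))) ≈ -1.9331e-5 - 2.7494e-11*I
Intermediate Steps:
m(S) = sqrt(2 + S) (m(S) = sqrt(S + 2) = sqrt(2 + S))
P(r, R) = 6 - r*(R + r)/2 (P(r, R) = 6 - (r + r)*(R + r)/4 = 6 - 2*r*(R + r)/4 = 6 - r*(R + r)/2)
n(p, d) = 107/124 - 102/(5 - p/2 - d*sqrt(2 + p)/2) (n(p, d) = -102/(6 - (1 + p/2) - d*sqrt(2 + p)/2) + 107/124 = -102/(6 - (2 + p)/2 - d*sqrt(2 + p)/2) + 107*(1/124) = -102/(6 + (-1 - p/2) - d*sqrt(2 + p)/2) + 107/124 = -102/(5 - p/2 - d*sqrt(2 + p)/2) + 107/124 = 107/124 - 102/(5 - p/2 - d*sqrt(2 + p)/2))
1/(-51732 + n(-257, -172)) = 1/(-51732 + (24226 + 107*(-257) + 107*(-172)*sqrt(2 - 257))/(124*(-10 - 257 - 172*sqrt(2 - 257)))) = 1/(-51732 + (24226 - 27499 + 107*(-172)*sqrt(-255))/(124*(-10 - 257 - 172*I*sqrt(255)))) = 1/(-51732 + (24226 - 27499 + 107*(-172)*(I*sqrt(255)))/(124*(-10 - 257 - 172*I*sqrt(255)))) = 1/(-51732 + (24226 - 27499 - 18404*I*sqrt(255))/(124*(-10 - 257 - 172*I*sqrt(255)))) = 1/(-51732 + (-3273 - 18404*I*sqrt(255))/(124*(-267 - 172*I*sqrt(255))))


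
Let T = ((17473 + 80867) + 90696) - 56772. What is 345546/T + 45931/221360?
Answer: 1146737227/406638320 ≈ 2.8200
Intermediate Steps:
T = 132264 (T = (98340 + 90696) - 56772 = 189036 - 56772 = 132264)
345546/T + 45931/221360 = 345546/132264 + 45931/221360 = 345546*(1/132264) + 45931*(1/221360) = 19197/7348 + 45931/221360 = 1146737227/406638320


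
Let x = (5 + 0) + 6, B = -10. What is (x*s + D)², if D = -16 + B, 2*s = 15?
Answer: 12769/4 ≈ 3192.3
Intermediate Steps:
s = 15/2 (s = (½)*15 = 15/2 ≈ 7.5000)
D = -26 (D = -16 - 10 = -26)
x = 11 (x = 5 + 6 = 11)
(x*s + D)² = (11*(15/2) - 26)² = (165/2 - 26)² = (113/2)² = 12769/4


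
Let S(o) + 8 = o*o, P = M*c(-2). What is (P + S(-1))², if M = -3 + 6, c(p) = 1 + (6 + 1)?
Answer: 289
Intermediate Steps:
c(p) = 8 (c(p) = 1 + 7 = 8)
M = 3
P = 24 (P = 3*8 = 24)
S(o) = -8 + o² (S(o) = -8 + o*o = -8 + o²)
(P + S(-1))² = (24 + (-8 + (-1)²))² = (24 + (-8 + 1))² = (24 - 7)² = 17² = 289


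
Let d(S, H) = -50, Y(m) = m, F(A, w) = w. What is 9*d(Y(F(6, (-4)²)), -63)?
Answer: -450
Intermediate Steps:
9*d(Y(F(6, (-4)²)), -63) = 9*(-50) = -450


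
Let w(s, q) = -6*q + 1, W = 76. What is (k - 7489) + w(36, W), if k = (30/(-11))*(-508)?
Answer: -72144/11 ≈ -6558.5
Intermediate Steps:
w(s, q) = 1 - 6*q
k = 15240/11 (k = (30*(-1/11))*(-508) = -30/11*(-508) = 15240/11 ≈ 1385.5)
(k - 7489) + w(36, W) = (15240/11 - 7489) + (1 - 6*76) = -67139/11 + (1 - 456) = -67139/11 - 455 = -72144/11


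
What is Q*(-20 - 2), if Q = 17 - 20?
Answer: 66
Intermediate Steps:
Q = -3
Q*(-20 - 2) = -3*(-20 - 2) = -3*(-22) = 66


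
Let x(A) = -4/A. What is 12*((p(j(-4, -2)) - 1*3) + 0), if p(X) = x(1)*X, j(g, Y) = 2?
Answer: -132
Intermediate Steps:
p(X) = -4*X (p(X) = (-4/1)*X = (-4*1)*X = -4*X)
12*((p(j(-4, -2)) - 1*3) + 0) = 12*((-4*2 - 1*3) + 0) = 12*((-8 - 3) + 0) = 12*(-11 + 0) = 12*(-11) = -132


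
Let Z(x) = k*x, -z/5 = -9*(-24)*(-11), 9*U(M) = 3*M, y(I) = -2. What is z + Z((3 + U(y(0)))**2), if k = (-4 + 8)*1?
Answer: 107116/9 ≈ 11902.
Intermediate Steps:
U(M) = M/3 (U(M) = (3*M)/9 = M/3)
z = 11880 (z = -5*(-9*(-24))*(-11) = -1080*(-11) = -5*(-2376) = 11880)
k = 4 (k = 4*1 = 4)
Z(x) = 4*x
z + Z((3 + U(y(0)))**2) = 11880 + 4*(3 + (1/3)*(-2))**2 = 11880 + 4*(3 - 2/3)**2 = 11880 + 4*(7/3)**2 = 11880 + 4*(49/9) = 11880 + 196/9 = 107116/9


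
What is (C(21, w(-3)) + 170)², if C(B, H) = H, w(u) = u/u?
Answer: 29241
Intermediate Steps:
w(u) = 1
(C(21, w(-3)) + 170)² = (1 + 170)² = 171² = 29241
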